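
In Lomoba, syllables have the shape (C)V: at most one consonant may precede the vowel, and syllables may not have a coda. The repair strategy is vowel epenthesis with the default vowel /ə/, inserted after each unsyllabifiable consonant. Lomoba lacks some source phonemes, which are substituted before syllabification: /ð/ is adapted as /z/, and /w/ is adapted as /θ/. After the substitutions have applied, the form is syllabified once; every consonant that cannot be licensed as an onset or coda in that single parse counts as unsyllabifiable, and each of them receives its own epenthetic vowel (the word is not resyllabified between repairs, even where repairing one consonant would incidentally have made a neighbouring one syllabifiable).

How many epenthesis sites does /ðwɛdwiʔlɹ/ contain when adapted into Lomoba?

After substitution the input is /zθɛdθiʔlɹ/.
The unsyllabifiable consonants are /z/, /d/, /ʔ/, /l/, /ɹ/; each receives one epenthetic vowel.

5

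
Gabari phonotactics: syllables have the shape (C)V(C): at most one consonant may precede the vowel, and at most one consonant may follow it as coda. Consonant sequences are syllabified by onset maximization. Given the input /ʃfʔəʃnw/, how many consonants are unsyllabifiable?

4

Under (C)V(C), the unsyllabifiable consonants are /ʃ/, /f/, /n/, /w/ (at most one coda consonant is licensed; onsets are limited to one consonant).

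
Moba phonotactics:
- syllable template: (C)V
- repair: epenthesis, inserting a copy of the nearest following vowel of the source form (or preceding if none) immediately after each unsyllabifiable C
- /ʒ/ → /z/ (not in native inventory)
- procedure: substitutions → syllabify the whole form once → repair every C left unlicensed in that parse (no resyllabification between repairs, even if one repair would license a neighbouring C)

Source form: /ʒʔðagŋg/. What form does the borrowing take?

Substitution: /ʒ/ → /z/, giving /zʔðagŋg/.
Syllabifying with onset maximization leaves /z/, /ʔ/, /g/, /ŋ/, /g/ stranded (no codas are permitted; onsets are limited to one consonant).
Each unlicensed consonant becomes the onset of a new syllable: /z/ → /za/, /ʔ/ → /ʔa/, /g/ → /ga/, /ŋ/ → /ŋa/, /g/ → /ga/.

zaʔaðagaŋaga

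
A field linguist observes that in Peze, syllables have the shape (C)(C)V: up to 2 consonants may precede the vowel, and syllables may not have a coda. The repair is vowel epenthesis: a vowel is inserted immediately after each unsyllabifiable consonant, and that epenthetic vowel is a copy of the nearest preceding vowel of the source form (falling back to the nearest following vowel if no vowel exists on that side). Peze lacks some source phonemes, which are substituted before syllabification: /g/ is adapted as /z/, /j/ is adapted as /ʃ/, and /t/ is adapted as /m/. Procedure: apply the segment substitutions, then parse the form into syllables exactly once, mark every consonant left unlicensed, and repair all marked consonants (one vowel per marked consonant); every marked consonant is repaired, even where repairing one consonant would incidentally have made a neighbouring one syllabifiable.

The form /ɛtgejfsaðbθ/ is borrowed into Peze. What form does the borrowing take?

ɛmzeʃefsaðabaθa

Substitution: /t/ → /m/, /g/ → /z/, /j/ → /ʃ/, giving /ɛmzeʃfsaðbθ/.
Under (C)(C)V, the unsyllabifiable consonants are /ʃ/, /ð/, /b/, /θ/ (no codas are permitted; onsets may contain at most 2 consonants).
Inserting the epenthetic vowel yields /ʃ/ → /ʃe/, /ð/ → /ða/, /b/ → /ba/, /θ/ → /θa/.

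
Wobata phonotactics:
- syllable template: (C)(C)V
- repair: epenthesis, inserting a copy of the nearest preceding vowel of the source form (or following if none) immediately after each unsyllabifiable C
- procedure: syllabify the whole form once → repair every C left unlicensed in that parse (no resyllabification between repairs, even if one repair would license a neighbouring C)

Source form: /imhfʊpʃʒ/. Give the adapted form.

imihfʊpʊʃʊʒʊ

The consonants /m/, /p/, /ʃ/, /ʒ/ cannot be parsed into a legal (C)(C)V syllable (no codas are permitted; onsets may contain at most 2 consonants).
Epenthesis after each stranded consonant: /m/ → /mi/, /p/ → /pʊ/, /ʃ/ → /ʃʊ/, /ʒ/ → /ʒʊ/.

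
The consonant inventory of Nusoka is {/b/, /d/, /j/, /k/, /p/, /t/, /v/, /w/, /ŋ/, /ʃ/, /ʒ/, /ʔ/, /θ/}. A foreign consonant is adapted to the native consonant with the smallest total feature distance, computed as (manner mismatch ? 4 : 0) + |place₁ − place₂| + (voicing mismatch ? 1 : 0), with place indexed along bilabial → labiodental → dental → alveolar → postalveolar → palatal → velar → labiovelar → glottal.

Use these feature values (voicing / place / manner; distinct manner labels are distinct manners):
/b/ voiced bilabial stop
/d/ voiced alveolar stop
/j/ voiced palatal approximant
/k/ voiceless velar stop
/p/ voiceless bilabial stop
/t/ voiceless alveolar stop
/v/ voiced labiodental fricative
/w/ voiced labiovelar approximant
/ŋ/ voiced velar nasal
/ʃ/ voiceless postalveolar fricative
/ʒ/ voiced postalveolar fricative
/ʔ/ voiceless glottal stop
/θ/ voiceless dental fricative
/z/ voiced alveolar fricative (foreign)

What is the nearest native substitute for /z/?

/ʒ/ is closest: same manner (fricative), place distance 1 (alveolar→postalveolar), same voicing; total 1. Next closest is /v/ at distance 2.

ʒ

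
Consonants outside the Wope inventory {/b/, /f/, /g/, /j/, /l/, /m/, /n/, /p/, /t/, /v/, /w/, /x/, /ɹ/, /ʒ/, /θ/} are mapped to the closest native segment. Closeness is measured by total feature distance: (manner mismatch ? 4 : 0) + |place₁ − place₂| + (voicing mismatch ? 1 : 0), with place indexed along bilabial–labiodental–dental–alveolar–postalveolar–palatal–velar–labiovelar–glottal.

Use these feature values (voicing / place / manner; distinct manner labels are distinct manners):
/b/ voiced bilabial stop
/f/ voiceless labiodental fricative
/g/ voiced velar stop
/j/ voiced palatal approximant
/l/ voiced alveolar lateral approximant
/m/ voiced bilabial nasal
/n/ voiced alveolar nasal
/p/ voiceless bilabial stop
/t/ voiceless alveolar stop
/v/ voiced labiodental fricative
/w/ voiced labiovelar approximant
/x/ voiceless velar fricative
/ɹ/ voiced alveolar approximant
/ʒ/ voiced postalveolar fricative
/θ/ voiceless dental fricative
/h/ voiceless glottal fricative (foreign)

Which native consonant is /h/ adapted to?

/x/ is closest: same manner (fricative), place distance 2 (glottal→velar), same voicing; total 2. Next closest is /ʒ/ at distance 5.

x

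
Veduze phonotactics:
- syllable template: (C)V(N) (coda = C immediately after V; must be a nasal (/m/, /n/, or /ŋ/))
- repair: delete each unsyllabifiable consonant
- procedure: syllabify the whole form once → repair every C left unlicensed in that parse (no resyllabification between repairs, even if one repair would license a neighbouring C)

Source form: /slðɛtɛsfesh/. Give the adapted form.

ðɛtɛfe

Syllabifying with onset maximization leaves /s/, /l/, /s/, /s/, /h/ stranded (only a nasal (/m/, /n/, or /ŋ/) is licensed in coda position; onsets are limited to one consonant).
Deleting the stranded consonants removes /s/, /l/, /s/, /s/, /h/.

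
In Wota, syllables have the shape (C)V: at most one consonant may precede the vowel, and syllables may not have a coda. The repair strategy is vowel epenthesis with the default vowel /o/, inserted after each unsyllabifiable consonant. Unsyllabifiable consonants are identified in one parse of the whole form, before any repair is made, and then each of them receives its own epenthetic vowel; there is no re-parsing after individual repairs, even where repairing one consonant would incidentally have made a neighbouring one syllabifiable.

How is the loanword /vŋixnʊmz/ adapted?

voŋixonʊmozo

Under (C)V, the unsyllabifiable consonants are /v/, /x/, /m/, /z/ (no codas are permitted; onsets are limited to one consonant).
Inserting the epenthetic vowel yields /v/ → /vo/, /x/ → /xo/, /m/ → /mo/, /z/ → /zo/.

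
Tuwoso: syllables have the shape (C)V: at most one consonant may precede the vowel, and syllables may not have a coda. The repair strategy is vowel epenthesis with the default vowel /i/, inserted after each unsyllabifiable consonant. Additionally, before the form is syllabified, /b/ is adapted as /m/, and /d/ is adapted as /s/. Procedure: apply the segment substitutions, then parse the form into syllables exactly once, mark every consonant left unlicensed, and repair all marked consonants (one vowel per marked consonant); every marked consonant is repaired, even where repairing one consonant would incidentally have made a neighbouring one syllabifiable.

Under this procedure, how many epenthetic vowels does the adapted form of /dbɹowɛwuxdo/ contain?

3

After substitution the input is /smɹowɛwuxso/.
The unsyllabifiable consonants are /s/, /m/, /x/; each receives one epenthetic vowel.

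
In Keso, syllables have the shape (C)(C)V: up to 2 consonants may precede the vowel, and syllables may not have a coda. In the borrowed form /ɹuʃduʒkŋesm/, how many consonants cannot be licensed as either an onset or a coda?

3

The consonants /ʒ/, /s/, /m/ cannot be parsed into a legal (C)(C)V syllable (no codas are permitted; onsets may contain at most 2 consonants).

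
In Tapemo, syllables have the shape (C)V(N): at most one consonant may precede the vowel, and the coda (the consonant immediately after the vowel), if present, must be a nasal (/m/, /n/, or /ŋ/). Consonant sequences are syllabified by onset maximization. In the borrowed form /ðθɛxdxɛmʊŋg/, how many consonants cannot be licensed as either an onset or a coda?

Under (C)V(N), the unsyllabifiable consonants are /ð/, /x/, /d/, /g/ (only a nasal (/m/, /n/, or /ŋ/) is licensed in coda position; onsets are limited to one consonant).

4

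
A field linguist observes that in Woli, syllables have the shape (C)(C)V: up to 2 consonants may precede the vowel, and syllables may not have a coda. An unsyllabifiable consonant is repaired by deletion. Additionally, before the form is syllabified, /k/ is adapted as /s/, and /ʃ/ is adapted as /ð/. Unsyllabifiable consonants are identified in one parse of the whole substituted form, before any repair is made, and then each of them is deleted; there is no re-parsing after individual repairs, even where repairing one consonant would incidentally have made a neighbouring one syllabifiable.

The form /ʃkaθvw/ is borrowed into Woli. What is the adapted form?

Substitution: /ʃ/ → /ð/, /k/ → /s/, giving /ðsaθvw/.
The consonants /θ/, /v/, /w/ cannot be parsed into a legal (C)(C)V syllable (no codas are permitted; onsets may contain at most 2 consonants).
Each unlicensed consonant is deleted: /θ/, /v/, /w/.

ðsa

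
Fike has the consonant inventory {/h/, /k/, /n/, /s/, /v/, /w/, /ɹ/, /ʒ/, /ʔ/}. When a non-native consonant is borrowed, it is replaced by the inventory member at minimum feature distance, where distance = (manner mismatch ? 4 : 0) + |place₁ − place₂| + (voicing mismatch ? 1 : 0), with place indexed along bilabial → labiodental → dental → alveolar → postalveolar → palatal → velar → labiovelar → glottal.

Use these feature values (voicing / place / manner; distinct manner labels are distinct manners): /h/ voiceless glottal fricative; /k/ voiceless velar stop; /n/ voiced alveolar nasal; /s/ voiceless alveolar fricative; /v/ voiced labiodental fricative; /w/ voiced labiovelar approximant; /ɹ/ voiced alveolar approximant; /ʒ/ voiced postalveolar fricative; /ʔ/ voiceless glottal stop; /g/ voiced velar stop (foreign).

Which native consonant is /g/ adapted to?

k

/k/ is closest: same manner (stop), place distance 0 (velar→velar), voicing differs (+1); total 1. Next closest is /ʔ/ at distance 3.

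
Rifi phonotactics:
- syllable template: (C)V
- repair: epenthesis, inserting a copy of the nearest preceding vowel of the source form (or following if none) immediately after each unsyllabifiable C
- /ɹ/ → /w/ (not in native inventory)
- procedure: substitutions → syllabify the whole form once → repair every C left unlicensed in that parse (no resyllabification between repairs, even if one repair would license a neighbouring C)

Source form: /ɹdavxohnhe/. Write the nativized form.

Substitution: /ɹ/ → /w/, giving /wdavxohnhe/.
Under (C)V, the unsyllabifiable consonants are /w/, /v/, /h/, /n/ (no codas are permitted; onsets are limited to one consonant).
Epenthesis after each stranded consonant: /w/ → /wa/, /v/ → /va/, /h/ → /ho/, /n/ → /no/.

wadavaxohonohe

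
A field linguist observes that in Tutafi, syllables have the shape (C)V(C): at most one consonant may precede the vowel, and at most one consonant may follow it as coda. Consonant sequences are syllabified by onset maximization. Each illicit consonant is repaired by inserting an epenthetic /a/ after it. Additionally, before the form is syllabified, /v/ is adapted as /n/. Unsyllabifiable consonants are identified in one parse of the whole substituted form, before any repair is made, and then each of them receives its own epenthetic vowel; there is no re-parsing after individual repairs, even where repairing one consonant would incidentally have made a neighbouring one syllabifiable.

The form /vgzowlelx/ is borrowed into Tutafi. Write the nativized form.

nagazowlelxa

Substitution: /v/ → /n/, giving /ngzowlelx/.
Under (C)V(C), the unsyllabifiable consonants are /n/, /g/, /x/ (at most one coda consonant is licensed; onsets are limited to one consonant).
Each unlicensed consonant becomes the onset of a new syllable: /n/ → /na/, /g/ → /ga/, /x/ → /xa/.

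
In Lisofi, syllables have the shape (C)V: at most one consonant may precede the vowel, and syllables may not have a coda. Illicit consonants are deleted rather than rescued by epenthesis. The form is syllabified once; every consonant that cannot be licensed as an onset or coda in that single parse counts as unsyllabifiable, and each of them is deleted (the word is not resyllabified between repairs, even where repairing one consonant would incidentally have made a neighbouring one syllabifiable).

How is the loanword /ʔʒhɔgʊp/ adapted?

Syllabifying with onset maximization leaves /ʔ/, /ʒ/, /p/ stranded (no codas are permitted; onsets are limited to one consonant).
Deleting the stranded consonants removes /ʔ/, /ʒ/, /p/.

hɔgʊ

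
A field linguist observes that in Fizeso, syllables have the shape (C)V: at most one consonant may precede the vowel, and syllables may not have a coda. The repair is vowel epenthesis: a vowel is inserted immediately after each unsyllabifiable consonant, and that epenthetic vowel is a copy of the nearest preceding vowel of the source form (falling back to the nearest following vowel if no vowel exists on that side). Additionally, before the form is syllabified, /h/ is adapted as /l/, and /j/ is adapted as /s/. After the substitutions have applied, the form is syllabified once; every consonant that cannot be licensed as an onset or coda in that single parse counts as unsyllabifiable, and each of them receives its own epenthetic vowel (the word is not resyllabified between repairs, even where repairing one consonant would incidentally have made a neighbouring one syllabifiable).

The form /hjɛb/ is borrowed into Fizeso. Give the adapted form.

lɛsɛbɛ

Substitution: /h/ → /l/, /j/ → /s/, giving /lsɛb/.
The consonants /l/, /b/ cannot be parsed into a legal (C)V syllable (no codas are permitted; onsets are limited to one consonant).
Each unlicensed consonant becomes the onset of a new syllable: /l/ → /lɛ/, /b/ → /bɛ/.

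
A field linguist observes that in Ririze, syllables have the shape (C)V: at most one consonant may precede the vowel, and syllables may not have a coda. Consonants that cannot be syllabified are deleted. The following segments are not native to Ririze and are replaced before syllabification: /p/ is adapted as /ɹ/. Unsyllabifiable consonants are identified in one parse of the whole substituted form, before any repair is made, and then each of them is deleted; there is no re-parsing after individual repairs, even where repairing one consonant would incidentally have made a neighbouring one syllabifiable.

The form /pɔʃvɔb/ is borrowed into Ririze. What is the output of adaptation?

Substitution: /p/ → /ɹ/, giving /ɹɔʃvɔb/.
Under (C)V, the unsyllabifiable consonants are /ʃ/, /b/ (no codas are permitted; onsets are limited to one consonant).
Deletion applies to /ʃ/, /b/.

ɹɔvɔ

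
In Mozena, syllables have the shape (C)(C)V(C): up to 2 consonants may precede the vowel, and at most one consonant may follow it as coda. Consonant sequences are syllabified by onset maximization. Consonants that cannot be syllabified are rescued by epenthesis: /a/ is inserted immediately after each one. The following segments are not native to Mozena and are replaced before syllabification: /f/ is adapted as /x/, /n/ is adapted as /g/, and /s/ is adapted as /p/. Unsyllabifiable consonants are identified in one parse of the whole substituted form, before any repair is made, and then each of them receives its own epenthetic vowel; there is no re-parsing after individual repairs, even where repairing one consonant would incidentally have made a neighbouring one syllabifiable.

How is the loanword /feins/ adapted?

xeigpa

Substitution: /f/ → /x/, /n/ → /g/, /s/ → /p/, giving /xeigp/.
Syllabifying with onset maximization leaves /p/ stranded (at most one coda consonant is licensed; onsets may contain at most 2 consonants).
Epenthesis after each stranded consonant: /p/ → /pa/.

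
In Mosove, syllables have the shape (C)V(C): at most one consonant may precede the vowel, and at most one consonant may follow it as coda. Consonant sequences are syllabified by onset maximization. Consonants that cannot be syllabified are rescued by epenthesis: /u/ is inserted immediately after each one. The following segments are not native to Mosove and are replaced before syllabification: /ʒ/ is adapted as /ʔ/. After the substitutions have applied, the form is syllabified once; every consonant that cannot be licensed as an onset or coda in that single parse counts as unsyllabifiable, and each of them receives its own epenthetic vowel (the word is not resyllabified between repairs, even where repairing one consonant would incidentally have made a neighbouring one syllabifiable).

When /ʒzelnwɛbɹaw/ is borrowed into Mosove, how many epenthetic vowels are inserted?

2

After substitution the input is /ʔzelnwɛbɹaw/.
The unsyllabifiable consonants are /ʔ/, /n/; each receives one epenthetic vowel.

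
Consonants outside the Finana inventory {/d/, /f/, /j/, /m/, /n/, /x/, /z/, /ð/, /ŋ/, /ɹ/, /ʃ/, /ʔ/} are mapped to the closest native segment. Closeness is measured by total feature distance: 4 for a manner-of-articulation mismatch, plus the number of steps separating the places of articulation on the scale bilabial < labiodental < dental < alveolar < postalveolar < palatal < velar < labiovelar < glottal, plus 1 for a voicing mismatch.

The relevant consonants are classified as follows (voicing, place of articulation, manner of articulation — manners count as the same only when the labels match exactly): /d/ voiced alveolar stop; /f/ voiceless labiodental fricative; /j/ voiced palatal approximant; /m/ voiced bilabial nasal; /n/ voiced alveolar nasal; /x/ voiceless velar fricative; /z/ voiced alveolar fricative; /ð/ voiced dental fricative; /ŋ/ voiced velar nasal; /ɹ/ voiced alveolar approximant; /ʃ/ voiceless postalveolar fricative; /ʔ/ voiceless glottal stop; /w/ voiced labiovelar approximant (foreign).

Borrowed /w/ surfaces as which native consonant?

/j/ is closest: same manner (approximant), place distance 2 (labiovelar→palatal), same voicing; total 2. Next closest is /ɹ/ at distance 4.

j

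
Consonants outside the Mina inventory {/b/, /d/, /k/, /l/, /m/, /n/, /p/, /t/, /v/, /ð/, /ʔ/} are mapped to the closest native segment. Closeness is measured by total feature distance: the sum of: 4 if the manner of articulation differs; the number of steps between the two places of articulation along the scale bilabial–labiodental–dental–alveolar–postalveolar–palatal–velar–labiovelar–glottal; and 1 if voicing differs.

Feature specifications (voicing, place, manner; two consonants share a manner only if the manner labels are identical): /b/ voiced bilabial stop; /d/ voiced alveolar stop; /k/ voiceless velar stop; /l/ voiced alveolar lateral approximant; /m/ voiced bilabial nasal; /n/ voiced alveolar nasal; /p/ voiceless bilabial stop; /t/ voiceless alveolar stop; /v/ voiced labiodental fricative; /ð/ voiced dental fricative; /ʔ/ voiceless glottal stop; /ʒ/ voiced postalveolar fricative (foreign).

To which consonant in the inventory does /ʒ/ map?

ð

/ð/ is closest: same manner (fricative), place distance 2 (postalveolar→dental), same voicing; total 2. Next closest is /v/ at distance 3.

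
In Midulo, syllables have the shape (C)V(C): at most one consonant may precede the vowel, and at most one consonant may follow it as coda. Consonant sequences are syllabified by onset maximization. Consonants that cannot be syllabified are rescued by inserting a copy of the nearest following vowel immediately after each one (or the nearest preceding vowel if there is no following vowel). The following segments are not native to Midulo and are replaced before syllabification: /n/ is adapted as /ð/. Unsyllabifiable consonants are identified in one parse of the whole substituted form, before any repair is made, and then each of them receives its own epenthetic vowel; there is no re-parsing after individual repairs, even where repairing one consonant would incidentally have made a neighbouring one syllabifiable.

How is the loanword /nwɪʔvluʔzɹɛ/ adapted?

Substitution: /n/ → /ð/, giving /ðwɪʔvluʔzɹɛ/.
Syllabifying with onset maximization leaves /ð/, /v/, /z/ stranded (at most one coda consonant is licensed; onsets are limited to one consonant).
Inserting the epenthetic vowel yields /ð/ → /ðɪ/, /v/ → /vu/, /z/ → /zɛ/.

ðɪwɪʔvuluʔzɛɹɛ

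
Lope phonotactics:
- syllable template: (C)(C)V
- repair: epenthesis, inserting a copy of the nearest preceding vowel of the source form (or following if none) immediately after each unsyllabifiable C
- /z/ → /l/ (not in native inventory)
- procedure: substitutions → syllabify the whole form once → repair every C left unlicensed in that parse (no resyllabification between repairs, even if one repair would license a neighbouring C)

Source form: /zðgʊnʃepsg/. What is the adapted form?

Substitution: /z/ → /l/, giving /lðgʊnʃepsg/.
The consonants /l/, /p/, /s/, /g/ cannot be parsed into a legal (C)(C)V syllable (no codas are permitted; onsets may contain at most 2 consonants).
Epenthesis after each stranded consonant: /l/ → /lʊ/, /p/ → /pe/, /s/ → /se/, /g/ → /ge/.

lʊðgʊnʃepesege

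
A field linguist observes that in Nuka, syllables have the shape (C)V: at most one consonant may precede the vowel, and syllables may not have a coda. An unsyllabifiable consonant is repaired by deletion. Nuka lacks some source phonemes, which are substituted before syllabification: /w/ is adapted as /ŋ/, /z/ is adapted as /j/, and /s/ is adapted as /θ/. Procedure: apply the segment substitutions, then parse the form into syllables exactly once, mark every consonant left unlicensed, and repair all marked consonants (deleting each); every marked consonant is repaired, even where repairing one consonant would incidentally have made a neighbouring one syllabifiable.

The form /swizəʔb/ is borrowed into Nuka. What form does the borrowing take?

Substitution: /s/ → /θ/, /w/ → /ŋ/, /z/ → /j/, giving /θŋijəʔb/.
Under (C)V, the unsyllabifiable consonants are /θ/, /ʔ/, /b/ (no codas are permitted; onsets are limited to one consonant).
Deletion applies to /θ/, /ʔ/, /b/.

ŋijə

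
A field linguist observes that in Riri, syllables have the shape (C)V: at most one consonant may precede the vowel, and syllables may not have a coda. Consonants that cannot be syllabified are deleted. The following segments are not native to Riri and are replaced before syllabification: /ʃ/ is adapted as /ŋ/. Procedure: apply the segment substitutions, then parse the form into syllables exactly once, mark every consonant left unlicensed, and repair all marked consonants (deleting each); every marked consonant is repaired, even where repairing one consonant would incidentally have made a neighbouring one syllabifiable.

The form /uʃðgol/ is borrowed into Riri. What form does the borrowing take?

Substitution: /ʃ/ → /ŋ/, giving /uŋðgol/.
Syllabifying with onset maximization leaves /ŋ/, /ð/, /l/ stranded (no codas are permitted; onsets are limited to one consonant).
Deleting the stranded consonants removes /ŋ/, /ð/, /l/.

ugo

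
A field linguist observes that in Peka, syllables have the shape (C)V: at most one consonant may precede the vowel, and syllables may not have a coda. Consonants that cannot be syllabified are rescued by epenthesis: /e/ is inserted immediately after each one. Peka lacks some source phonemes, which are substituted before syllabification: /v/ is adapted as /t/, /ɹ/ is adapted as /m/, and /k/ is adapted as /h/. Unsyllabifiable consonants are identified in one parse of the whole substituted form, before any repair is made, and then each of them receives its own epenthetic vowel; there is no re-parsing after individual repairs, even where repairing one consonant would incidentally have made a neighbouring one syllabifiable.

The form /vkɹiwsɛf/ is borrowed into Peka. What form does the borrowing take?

Substitution: /v/ → /t/, /k/ → /h/, /ɹ/ → /m/, giving /thmiwsɛf/.
Syllabifying with onset maximization leaves /t/, /h/, /w/, /f/ stranded (no codas are permitted; onsets are limited to one consonant).
Epenthesis after each stranded consonant: /t/ → /te/, /h/ → /he/, /w/ → /we/, /f/ → /fe/.

tehemiwesɛfe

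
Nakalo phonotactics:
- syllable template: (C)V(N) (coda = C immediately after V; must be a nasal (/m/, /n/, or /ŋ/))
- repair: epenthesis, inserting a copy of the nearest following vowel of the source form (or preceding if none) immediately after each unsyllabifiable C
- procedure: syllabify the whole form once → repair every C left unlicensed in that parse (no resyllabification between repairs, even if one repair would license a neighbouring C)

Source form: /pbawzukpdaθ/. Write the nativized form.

Under (C)V(N), the unsyllabifiable consonants are /p/, /w/, /k/, /p/, /θ/ (only a nasal (/m/, /n/, or /ŋ/) is licensed in coda position; onsets are limited to one consonant).
Inserting the epenthetic vowel yields /p/ → /pa/, /w/ → /wu/, /k/ → /ka/, /p/ → /pa/, /θ/ → /θa/.

pabawuzukapadaθa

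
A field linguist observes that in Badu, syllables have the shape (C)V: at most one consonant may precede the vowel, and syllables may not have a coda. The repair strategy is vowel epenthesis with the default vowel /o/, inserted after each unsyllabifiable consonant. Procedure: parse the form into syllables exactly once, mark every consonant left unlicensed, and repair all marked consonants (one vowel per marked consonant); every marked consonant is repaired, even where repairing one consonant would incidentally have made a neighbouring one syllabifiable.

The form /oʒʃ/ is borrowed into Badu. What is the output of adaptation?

oʒoʃo

Under (C)V, the unsyllabifiable consonants are /ʒ/, /ʃ/ (no codas are permitted; onsets are limited to one consonant).
Epenthesis after each stranded consonant: /ʒ/ → /ʒo/, /ʃ/ → /ʃo/.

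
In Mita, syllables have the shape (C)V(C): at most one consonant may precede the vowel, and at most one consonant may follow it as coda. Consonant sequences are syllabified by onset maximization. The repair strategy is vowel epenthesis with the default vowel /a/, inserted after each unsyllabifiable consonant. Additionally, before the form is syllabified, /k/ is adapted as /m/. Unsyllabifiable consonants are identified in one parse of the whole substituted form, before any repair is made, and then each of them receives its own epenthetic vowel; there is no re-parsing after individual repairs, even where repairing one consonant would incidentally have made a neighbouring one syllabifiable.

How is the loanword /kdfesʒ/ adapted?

Substitution: /k/ → /m/, giving /mdfesʒ/.
The consonants /m/, /d/, /ʒ/ cannot be parsed into a legal (C)V(C) syllable (at most one coda consonant is licensed; onsets are limited to one consonant).
Inserting the epenthetic vowel yields /m/ → /ma/, /d/ → /da/, /ʒ/ → /ʒa/.

madafesʒa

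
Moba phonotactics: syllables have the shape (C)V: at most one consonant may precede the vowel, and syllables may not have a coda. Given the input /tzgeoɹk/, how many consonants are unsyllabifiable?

Under (C)V, the unsyllabifiable consonants are /t/, /z/, /ɹ/, /k/ (no codas are permitted; onsets are limited to one consonant).

4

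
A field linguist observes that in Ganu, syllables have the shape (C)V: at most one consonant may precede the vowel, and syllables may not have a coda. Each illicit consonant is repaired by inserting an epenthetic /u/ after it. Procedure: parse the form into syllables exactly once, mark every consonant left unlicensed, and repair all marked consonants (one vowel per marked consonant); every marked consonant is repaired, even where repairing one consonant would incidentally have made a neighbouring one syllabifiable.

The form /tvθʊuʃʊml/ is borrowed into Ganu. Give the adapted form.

tuvuθʊuʃʊmulu

Syllabifying with onset maximization leaves /t/, /v/, /m/, /l/ stranded (no codas are permitted; onsets are limited to one consonant).
Inserting the epenthetic vowel yields /t/ → /tu/, /v/ → /vu/, /m/ → /mu/, /l/ → /lu/.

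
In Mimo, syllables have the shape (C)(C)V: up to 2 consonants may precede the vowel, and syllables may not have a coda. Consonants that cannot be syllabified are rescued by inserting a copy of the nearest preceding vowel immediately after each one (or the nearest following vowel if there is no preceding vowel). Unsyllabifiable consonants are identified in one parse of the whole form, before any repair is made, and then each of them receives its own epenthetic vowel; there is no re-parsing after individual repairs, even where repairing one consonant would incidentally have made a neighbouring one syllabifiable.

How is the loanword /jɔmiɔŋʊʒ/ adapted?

Syllabifying with onset maximization leaves /ʒ/ stranded (no codas are permitted; onsets may contain at most 2 consonants).
Each unlicensed consonant becomes the onset of a new syllable: /ʒ/ → /ʒʊ/.

jɔmiɔŋʊʒʊ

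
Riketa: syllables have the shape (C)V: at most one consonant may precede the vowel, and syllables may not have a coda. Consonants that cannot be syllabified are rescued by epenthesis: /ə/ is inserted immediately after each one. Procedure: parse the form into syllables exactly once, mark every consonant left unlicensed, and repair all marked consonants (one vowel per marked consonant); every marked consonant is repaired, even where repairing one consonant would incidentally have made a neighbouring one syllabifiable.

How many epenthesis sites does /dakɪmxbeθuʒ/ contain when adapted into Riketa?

3

The unsyllabifiable consonants are /m/, /x/, /ʒ/; each receives one epenthetic vowel.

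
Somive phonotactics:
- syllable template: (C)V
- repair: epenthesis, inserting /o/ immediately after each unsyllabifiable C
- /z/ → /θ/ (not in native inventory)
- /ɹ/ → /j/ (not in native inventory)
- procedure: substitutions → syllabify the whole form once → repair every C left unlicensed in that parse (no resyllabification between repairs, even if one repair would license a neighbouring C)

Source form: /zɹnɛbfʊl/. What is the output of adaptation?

Substitution: /z/ → /θ/, /ɹ/ → /j/, giving /θjnɛbfʊl/.
Under (C)V, the unsyllabifiable consonants are /θ/, /j/, /b/, /l/ (no codas are permitted; onsets are limited to one consonant).
Inserting the epenthetic vowel yields /θ/ → /θo/, /j/ → /jo/, /b/ → /bo/, /l/ → /lo/.

θojonɛbofʊlo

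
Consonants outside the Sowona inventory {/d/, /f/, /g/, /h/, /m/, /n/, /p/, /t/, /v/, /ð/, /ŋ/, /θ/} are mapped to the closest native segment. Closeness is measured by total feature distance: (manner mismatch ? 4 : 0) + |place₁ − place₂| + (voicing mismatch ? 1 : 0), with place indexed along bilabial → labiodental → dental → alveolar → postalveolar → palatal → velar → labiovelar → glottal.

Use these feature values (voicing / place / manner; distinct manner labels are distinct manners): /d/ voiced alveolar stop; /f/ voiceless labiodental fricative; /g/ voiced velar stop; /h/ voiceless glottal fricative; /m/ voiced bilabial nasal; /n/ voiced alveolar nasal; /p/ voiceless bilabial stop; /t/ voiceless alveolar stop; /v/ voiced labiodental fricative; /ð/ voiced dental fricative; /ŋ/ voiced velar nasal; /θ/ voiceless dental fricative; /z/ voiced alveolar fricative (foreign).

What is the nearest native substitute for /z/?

ð

/ð/ is closest: same manner (fricative), place distance 1 (alveolar→dental), same voicing; total 1. Next closest is /v/ at distance 2.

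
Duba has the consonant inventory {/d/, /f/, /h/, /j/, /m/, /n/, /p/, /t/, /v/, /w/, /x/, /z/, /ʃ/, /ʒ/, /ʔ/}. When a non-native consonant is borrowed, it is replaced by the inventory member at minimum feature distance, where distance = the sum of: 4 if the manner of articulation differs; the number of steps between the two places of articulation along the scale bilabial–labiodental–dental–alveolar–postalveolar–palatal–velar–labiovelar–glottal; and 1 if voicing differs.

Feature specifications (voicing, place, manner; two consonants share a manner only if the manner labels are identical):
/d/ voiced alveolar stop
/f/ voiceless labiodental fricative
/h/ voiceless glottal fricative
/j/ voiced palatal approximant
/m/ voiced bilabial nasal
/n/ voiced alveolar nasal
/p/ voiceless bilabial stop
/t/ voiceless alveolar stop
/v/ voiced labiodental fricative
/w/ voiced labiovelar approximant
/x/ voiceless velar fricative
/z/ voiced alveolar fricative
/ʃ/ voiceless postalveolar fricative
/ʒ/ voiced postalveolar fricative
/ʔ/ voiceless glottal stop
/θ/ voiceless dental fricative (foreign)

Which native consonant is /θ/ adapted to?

f

/f/ is closest: same manner (fricative), place distance 1 (dental→labiodental), same voicing; total 1. Next closest is /v/ at distance 2.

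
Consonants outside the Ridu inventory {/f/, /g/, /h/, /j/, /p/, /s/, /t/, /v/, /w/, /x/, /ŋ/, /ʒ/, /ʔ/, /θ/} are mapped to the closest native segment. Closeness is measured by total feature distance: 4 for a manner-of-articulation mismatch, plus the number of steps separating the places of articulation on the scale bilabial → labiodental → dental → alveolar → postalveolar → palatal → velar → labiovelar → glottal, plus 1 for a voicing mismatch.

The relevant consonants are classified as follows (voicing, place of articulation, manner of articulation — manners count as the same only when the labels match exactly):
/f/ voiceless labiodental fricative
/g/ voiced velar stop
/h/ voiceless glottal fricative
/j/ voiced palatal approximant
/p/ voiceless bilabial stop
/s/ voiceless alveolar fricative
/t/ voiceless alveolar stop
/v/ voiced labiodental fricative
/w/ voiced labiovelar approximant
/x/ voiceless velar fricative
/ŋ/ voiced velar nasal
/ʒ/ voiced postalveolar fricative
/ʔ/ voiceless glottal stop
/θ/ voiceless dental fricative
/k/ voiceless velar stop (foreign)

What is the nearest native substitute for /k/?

/g/ is closest: same manner (stop), place distance 0 (velar→velar), voicing differs (+1); total 1. Next closest is /ʔ/ at distance 2.

g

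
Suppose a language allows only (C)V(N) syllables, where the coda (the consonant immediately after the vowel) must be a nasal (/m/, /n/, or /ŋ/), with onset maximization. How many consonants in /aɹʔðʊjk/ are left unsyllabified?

The consonants /ɹ/, /ʔ/, /j/, /k/ cannot be parsed into a legal (C)V(N) syllable (only a nasal (/m/, /n/, or /ŋ/) is licensed in coda position; onsets are limited to one consonant).

4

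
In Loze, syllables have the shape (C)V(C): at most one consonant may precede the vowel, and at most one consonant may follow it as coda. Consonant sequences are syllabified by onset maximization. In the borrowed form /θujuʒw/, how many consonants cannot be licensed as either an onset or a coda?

1

The consonants /w/ cannot be parsed into a legal (C)V(C) syllable (at most one coda consonant is licensed; onsets are limited to one consonant).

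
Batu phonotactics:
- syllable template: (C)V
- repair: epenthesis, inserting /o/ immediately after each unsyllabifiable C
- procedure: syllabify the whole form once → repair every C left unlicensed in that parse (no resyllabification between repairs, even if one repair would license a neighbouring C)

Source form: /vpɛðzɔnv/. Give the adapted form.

vopɛðozɔnovo

Syllabifying with onset maximization leaves /v/, /ð/, /n/, /v/ stranded (no codas are permitted; onsets are limited to one consonant).
Epenthesis after each stranded consonant: /v/ → /vo/, /ð/ → /ðo/, /n/ → /no/, /v/ → /vo/.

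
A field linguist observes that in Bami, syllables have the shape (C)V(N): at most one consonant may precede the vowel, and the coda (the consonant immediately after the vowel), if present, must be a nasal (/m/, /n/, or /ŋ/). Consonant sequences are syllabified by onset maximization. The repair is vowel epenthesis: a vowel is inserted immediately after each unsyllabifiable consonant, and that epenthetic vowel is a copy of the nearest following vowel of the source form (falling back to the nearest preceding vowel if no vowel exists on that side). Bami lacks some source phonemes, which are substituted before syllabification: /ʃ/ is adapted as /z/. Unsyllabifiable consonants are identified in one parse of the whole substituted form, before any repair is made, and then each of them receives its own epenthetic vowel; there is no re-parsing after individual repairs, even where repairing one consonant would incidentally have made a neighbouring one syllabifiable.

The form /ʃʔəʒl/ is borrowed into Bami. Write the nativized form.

Substitution: /ʃ/ → /z/, giving /zʔəʒl/.
Under (C)V(N), the unsyllabifiable consonants are /z/, /ʒ/, /l/ (only a nasal (/m/, /n/, or /ŋ/) is licensed in coda position; onsets are limited to one consonant).
Epenthesis after each stranded consonant: /z/ → /zə/, /ʒ/ → /ʒə/, /l/ → /lə/.

zəʔəʒələ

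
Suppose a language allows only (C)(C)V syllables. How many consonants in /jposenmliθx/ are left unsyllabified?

3

The consonants /n/, /θ/, /x/ cannot be parsed into a legal (C)(C)V syllable (no codas are permitted; onsets may contain at most 2 consonants).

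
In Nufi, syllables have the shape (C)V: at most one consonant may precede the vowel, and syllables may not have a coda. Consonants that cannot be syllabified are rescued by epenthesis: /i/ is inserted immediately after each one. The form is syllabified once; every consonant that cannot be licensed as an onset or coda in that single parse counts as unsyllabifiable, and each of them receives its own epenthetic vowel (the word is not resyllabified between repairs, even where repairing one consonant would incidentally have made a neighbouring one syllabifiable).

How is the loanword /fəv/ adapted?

The consonants /v/ cannot be parsed into a legal (C)V syllable (no codas are permitted; onsets are limited to one consonant).
Epenthesis after each stranded consonant: /v/ → /vi/.

fəvi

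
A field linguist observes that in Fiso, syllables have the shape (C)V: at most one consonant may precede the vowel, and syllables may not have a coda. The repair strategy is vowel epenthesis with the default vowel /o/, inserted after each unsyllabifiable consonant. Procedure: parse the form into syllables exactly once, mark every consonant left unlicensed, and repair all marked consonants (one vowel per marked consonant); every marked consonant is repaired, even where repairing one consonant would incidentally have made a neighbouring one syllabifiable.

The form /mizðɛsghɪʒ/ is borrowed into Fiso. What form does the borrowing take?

mizoðɛsogohɪʒo

Under (C)V, the unsyllabifiable consonants are /z/, /s/, /g/, /ʒ/ (no codas are permitted; onsets are limited to one consonant).
Each unlicensed consonant becomes the onset of a new syllable: /z/ → /zo/, /s/ → /so/, /g/ → /go/, /ʒ/ → /ʒo/.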